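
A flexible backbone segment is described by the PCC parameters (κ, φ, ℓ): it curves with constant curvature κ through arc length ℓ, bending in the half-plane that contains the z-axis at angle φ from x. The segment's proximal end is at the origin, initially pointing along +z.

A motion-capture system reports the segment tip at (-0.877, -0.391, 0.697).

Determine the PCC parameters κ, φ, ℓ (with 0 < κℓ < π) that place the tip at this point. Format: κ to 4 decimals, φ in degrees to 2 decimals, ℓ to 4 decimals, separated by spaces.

ρ = √(x²+y²) = √(-0.877² + -0.391²) = 0.96021
φ = atan2(y, x) mod 360° = atan2(-0.391, -0.877) = 204.0291°
|p|² = ρ² + z² = 0.96021² + 0.697² = 1.40782
κ = 2ρ / |p|² = 2×0.96021 / 1.40782 = 1.36412
θ = 2·atan2(ρ, z) = 2·atan2(0.96021, 0.697) = 1.88582 rad
ℓ = θ/κ = 1.88582/1.36412 = 1.38245

1.3641 204.03 1.3825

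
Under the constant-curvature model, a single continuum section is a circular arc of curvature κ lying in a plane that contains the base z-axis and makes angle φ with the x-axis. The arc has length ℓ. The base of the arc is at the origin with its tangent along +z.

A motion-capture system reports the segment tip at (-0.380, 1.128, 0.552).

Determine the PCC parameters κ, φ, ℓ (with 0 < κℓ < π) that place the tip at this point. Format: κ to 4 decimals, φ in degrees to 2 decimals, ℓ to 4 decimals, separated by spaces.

ρ = √(x²+y²) = √(-0.380² + 1.128²) = 1.19029
φ = atan2(y, x) mod 360° = atan2(1.128, -0.380) = 108.6176°
|p|² = ρ² + z² = 1.19029² + 0.552² = 1.72149
κ = 2ρ / |p|² = 2×1.19029 / 1.72149 = 1.38286
θ = 2·atan2(ρ, z) = 2·atan2(1.19029, 0.552) = 2.27313 rad
ℓ = θ/κ = 2.27313/1.38286 = 1.64379

1.3829 108.62 1.6438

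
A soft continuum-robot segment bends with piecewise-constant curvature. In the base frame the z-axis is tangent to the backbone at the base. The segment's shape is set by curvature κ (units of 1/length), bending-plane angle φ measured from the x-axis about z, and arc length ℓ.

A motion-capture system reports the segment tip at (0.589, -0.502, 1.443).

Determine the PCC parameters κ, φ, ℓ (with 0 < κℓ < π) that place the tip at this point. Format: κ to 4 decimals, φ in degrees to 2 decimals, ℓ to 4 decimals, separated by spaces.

ρ = √(x²+y²) = √(0.589² + -0.502²) = 0.77390
φ = atan2(y, x) mod 360° = atan2(-0.502, 0.589) = 319.5593°
|p|² = ρ² + z² = 0.77390² + 1.443² = 2.68117
κ = 2ρ / |p|² = 2×0.77390 / 2.68117 = 0.57729
θ = 2·atan2(ρ, z) = 2·atan2(0.77390, 1.443) = 0.98455 rad
ℓ = θ/κ = 0.98455/0.57729 = 1.70548

0.5773 319.56 1.7055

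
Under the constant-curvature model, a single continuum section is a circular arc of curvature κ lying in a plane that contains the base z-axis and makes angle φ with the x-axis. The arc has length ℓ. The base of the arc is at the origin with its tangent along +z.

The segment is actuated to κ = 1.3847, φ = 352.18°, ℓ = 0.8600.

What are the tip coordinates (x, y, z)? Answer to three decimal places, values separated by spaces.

θ = κ·ℓ = 1.3847 × 0.8600 = 1.19084 rad
ρ = (1 − cos θ)/κ = (1 − 0.37088)/1.3847 = 0.45434
z = sin θ / κ = 0.92868/1.3847 = 0.67067
x = ρ cos φ = 0.45434 × cos(352.18°) = 0.45011
y = ρ sin φ = 0.45434 × sin(352.18°) = -0.06182

0.450 -0.062 0.671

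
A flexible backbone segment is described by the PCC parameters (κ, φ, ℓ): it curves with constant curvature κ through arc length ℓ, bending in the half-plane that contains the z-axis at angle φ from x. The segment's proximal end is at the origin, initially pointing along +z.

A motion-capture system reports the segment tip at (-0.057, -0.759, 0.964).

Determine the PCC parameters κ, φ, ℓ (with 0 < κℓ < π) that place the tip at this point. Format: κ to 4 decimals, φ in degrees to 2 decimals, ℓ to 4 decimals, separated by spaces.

1.0090 265.71 1.3247

ρ = √(x²+y²) = √(-0.057² + -0.759²) = 0.76114
φ = atan2(y, x) mod 360° = atan2(-0.759, -0.057) = 265.7052°
|p|² = ρ² + z² = 0.76114² + 0.964² = 1.50863
κ = 2ρ / |p|² = 2×0.76114 / 1.50863 = 1.00905
θ = 2·atan2(ρ, z) = 2·atan2(0.76114, 0.964) = 1.33669 rad
ℓ = θ/κ = 1.33669/1.00905 = 1.32470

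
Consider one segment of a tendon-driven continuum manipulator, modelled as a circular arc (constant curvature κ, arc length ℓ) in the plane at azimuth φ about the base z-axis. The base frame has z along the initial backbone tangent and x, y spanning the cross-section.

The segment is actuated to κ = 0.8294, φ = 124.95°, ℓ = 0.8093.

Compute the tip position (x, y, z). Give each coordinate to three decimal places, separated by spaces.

-0.150 0.214 0.750

θ = κ·ℓ = 0.8294 × 0.8093 = 0.67123 rad
ρ = (1 − cos θ)/κ = (1 − 0.78306)/0.8294 = 0.26157
z = sin θ / κ = 0.62195/0.8294 = 0.74988
x = ρ cos φ = 0.26157 × cos(124.95°) = -0.14984
y = ρ sin φ = 0.26157 × sin(124.95°) = 0.21440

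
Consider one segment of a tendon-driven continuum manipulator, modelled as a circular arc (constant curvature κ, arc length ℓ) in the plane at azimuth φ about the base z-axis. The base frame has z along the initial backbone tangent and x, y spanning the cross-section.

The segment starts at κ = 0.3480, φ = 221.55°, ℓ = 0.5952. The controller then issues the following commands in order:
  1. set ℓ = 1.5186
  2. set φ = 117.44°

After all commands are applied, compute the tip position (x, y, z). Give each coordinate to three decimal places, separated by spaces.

-0.181 0.348 1.449

initial: κ=0.3480, φ=221.55°, ℓ=0.5952
cmd 1: set ℓ=1.5186 → (κ,φ,ℓ)=(0.3480,221.55°,1.5186) → tip=(-0.2934,-0.2600,1.4489)
cmd 2: set φ=117.44° → (κ,φ,ℓ)=(0.3480,117.44°,1.5186) → tip=(-0.1806,0.3479,1.4489)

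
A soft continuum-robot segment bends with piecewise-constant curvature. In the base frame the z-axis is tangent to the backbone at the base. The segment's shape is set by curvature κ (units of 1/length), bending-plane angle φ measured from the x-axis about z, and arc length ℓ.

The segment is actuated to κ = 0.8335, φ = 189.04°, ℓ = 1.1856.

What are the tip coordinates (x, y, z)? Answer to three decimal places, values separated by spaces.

-0.533 -0.085 1.002

θ = κ·ℓ = 0.8335 × 1.1856 = 0.98820 rad
ρ = (1 − cos θ)/κ = (1 − 0.55020)/0.8335 = 0.53966
z = sin θ / κ = 0.83504/0.8335 = 1.00184
x = ρ cos φ = 0.53966 × cos(189.04°) = -0.53295
y = ρ sin φ = 0.53966 × sin(189.04°) = -0.08479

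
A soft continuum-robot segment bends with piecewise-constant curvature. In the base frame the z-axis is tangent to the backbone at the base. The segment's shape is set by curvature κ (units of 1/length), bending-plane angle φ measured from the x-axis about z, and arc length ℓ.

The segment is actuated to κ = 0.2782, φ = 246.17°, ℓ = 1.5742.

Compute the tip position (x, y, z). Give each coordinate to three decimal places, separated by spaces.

θ = κ·ℓ = 0.2782 × 1.5742 = 0.43794 rad
ρ = (1 − cos θ)/κ = (1 − 0.90563)/0.2782 = 0.33923
z = sin θ / κ = 0.42408/0.2782 = 1.52436
x = ρ cos φ = 0.33923 × cos(246.17°) = -0.13706
y = ρ sin φ = 0.33923 × sin(246.17°) = -0.31031

-0.137 -0.310 1.524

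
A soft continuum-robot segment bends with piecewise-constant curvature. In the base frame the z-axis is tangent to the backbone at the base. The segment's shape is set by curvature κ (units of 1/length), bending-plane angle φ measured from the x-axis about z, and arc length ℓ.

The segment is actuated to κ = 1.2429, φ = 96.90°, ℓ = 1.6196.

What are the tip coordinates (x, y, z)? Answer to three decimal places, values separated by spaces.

-0.138 1.141 0.727

θ = κ·ℓ = 1.2429 × 1.6196 = 2.01300 rad
ρ = (1 − cos θ)/κ = (1 − -0.42793)/1.2429 = 1.14887
z = sin θ / κ = 0.90381/1.2429 = 0.72718
x = ρ cos φ = 1.14887 × cos(96.90°) = -0.13802
y = ρ sin φ = 1.14887 × sin(96.90°) = 1.14055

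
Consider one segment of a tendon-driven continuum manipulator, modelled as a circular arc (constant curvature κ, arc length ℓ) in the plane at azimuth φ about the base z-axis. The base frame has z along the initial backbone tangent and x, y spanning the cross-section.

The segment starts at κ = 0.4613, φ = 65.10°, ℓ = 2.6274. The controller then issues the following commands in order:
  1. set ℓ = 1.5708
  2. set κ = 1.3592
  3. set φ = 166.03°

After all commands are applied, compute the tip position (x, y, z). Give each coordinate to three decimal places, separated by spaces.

initial: κ=0.4613, φ=65.10°, ℓ=2.6274
cmd 1: set ℓ=1.5708 → (κ,φ,ℓ)=(0.4613,65.10°,1.5708) → tip=(0.2293,0.4940,1.4369)
cmd 2: set κ=1.3592 → (κ,φ,ℓ)=(1.3592,65.10°,1.5708) → tip=(0.4754,1.0242,0.6217)
cmd 3: set φ=166.03° → (κ,φ,ℓ)=(1.3592,166.03°,1.5708) → tip=(-1.0958,0.2726,0.6217)

-1.096 0.273 0.622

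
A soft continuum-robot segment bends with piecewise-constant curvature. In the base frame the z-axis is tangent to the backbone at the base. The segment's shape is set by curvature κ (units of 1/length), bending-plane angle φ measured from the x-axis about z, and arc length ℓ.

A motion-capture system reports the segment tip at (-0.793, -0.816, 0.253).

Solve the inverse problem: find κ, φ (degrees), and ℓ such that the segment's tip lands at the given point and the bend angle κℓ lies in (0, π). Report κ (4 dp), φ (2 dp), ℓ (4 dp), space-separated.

1.6749 225.82 1.6144

ρ = √(x²+y²) = √(-0.793² + -0.816²) = 1.13785
φ = atan2(y, x) mod 360° = atan2(-0.816, -0.793) = 225.8190°
|p|² = ρ² + z² = 1.13785² + 0.253² = 1.35871
κ = 2ρ / |p|² = 2×1.13785 / 1.35871 = 1.67489
θ = 2·atan2(ρ, z) = 2·atan2(1.13785, 0.253) = 2.70401 rad
ℓ = θ/κ = 2.70401/1.67489 = 1.61444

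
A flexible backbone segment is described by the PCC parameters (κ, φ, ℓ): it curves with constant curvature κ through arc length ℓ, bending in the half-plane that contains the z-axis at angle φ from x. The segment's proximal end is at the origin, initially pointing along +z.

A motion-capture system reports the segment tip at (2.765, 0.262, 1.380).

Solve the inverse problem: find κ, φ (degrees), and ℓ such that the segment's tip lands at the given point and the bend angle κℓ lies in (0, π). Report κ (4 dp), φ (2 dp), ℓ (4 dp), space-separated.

ρ = √(x²+y²) = √(2.765² + 0.262²) = 2.77739
φ = atan2(y, x) mod 360° = atan2(0.262, 2.765) = 5.4130°
|p|² = ρ² + z² = 2.77739² + 1.380² = 9.61827
κ = 2ρ / |p|² = 2×2.77739 / 9.61827 = 0.57752
θ = 2·atan2(ρ, z) = 2·atan2(2.77739, 1.380) = 2.21931 rad
ℓ = θ/κ = 2.21931/0.57752 = 3.84281

0.5775 5.41 3.8428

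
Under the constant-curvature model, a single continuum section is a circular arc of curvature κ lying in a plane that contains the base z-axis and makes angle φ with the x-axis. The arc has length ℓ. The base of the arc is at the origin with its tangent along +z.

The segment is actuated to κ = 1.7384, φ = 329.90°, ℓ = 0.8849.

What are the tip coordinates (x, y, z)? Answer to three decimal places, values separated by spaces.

0.482 -0.279 0.575

θ = κ·ℓ = 1.7384 × 0.8849 = 1.53831 rad
ρ = (1 − cos θ)/κ = (1 − 0.03248)/1.7384 = 0.55656
z = sin θ / κ = 0.99947/1.7384 = 0.57494
x = ρ cos φ = 0.55656 × cos(329.90°) = 0.48151
y = ρ sin φ = 0.55656 × sin(329.90°) = -0.27912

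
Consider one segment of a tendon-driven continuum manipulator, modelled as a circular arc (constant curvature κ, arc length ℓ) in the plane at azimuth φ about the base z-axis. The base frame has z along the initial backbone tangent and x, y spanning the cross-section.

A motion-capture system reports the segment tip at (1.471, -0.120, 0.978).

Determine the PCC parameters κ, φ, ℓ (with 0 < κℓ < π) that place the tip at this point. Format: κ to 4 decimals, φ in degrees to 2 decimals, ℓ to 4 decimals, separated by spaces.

ρ = √(x²+y²) = √(1.471² + -0.120²) = 1.47589
φ = atan2(y, x) mod 360° = atan2(-0.120, 1.471) = 355.3363°
|p|² = ρ² + z² = 1.47589² + 0.978² = 3.13473
κ = 2ρ / |p|² = 2×1.47589 / 3.13473 = 0.94164
θ = 2·atan2(ρ, z) = 2·atan2(1.47589, 0.978) = 1.97116 rad
ℓ = θ/κ = 1.97116/0.94164 = 2.09333

0.9416 355.34 2.0933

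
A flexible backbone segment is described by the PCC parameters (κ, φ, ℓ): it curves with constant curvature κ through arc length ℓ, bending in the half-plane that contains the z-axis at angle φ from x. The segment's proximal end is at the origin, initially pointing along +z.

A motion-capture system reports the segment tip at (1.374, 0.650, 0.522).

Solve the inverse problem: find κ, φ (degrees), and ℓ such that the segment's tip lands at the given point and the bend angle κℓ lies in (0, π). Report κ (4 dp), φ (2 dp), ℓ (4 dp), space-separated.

1.1770 25.32 2.1071

ρ = √(x²+y²) = √(1.374² + 0.650²) = 1.51999
φ = atan2(y, x) mod 360° = atan2(0.650, 1.374) = 25.3175°
|p|² = ρ² + z² = 1.51999² + 0.522² = 2.58286
κ = 2ρ / |p|² = 2×1.51999 / 2.58286 = 1.17698
θ = 2·atan2(ρ, z) = 2·atan2(1.51999, 0.522) = 2.47999 rad
ℓ = θ/κ = 2.47999/1.17698 = 2.10707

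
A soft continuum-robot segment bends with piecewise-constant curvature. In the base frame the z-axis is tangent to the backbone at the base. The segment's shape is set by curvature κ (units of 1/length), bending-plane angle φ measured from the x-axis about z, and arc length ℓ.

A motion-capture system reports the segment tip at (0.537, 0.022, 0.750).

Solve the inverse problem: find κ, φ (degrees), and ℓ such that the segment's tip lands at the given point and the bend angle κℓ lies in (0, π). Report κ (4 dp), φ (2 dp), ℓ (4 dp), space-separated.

ρ = √(x²+y²) = √(0.537² + 0.022²) = 0.53745
φ = atan2(y, x) mod 360° = atan2(0.022, 0.537) = 2.3460°
|p|² = ρ² + z² = 0.53745² + 0.750² = 0.85135
κ = 2ρ / |p|² = 2×0.53745 / 0.85135 = 1.26258
θ = 2·atan2(ρ, z) = 2·atan2(0.53745, 0.750) = 1.24356 rad
ℓ = θ/κ = 1.24356/1.26258 = 0.98494

1.2626 2.35 0.9849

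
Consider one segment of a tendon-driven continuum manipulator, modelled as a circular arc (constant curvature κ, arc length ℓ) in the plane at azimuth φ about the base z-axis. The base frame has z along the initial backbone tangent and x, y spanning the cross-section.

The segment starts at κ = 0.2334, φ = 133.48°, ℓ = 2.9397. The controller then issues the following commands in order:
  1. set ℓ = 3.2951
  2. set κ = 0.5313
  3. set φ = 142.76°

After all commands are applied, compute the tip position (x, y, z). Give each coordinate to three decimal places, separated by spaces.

-1.767 1.343 1.852

initial: κ=0.2334, φ=133.48°, ℓ=2.9397
cmd 1: set ℓ=3.2951 → (κ,φ,ℓ)=(0.2334,133.48°,3.2951) → tip=(-0.8298,0.8750,2.9797)
cmd 2: set κ=0.5313 → (κ,φ,ℓ)=(0.5313,133.48°,3.2951) → tip=(-1.5269,1.6101,1.8518)
cmd 3: set φ=142.76° → (κ,φ,ℓ)=(0.5313,142.76°,3.2951) → tip=(-1.7665,1.3428,1.8518)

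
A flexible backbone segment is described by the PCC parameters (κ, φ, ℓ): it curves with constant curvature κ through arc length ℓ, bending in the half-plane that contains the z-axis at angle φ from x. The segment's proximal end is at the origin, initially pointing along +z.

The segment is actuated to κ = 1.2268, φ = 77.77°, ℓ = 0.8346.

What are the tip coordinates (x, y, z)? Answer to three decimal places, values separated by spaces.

θ = κ·ℓ = 1.2268 × 0.8346 = 1.02389 rad
ρ = (1 − cos θ)/κ = (1 − 0.52005)/1.2268 = 0.39122
z = sin θ / κ = 0.85414/1.2268 = 0.69623
x = ρ cos φ = 0.39122 × cos(77.77°) = 0.08287
y = ρ sin φ = 0.39122 × sin(77.77°) = 0.38234

0.083 0.382 0.696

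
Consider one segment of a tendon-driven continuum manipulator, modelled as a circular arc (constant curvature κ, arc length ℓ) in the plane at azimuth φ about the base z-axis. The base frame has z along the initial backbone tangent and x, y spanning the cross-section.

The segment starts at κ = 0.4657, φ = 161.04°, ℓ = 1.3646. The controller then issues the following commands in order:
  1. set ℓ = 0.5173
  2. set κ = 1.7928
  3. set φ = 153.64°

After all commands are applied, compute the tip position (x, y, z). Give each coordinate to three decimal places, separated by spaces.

initial: κ=0.4657, φ=161.04°, ℓ=1.3646
cmd 1: set ℓ=0.5173 → (κ,φ,ℓ)=(0.4657,161.04°,0.5173) → tip=(-0.0586,0.0201,0.5123)
cmd 2: set κ=1.7928 → (κ,φ,ℓ)=(1.7928,161.04°,0.5173) → tip=(-0.2111,0.0725,0.4463)
cmd 3: set φ=153.64° → (κ,φ,ℓ)=(1.7928,153.64°,0.5173) → tip=(-0.2000,0.0991,0.4463)

-0.200 0.099 0.446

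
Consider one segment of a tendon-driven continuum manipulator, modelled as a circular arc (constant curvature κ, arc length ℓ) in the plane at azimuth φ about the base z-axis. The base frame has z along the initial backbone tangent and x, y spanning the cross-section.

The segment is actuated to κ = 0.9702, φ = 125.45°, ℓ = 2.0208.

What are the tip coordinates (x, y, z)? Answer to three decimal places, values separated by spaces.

θ = κ·ℓ = 0.9702 × 2.0208 = 1.96058 rad
ρ = (1 − cos θ)/κ = (1 − -0.37999)/0.9702 = 1.42238
z = sin θ / κ = 0.92499/0.9702 = 0.95340
x = ρ cos φ = 1.42238 × cos(125.45°) = -0.82497
y = ρ sin φ = 1.42238 × sin(125.45°) = 1.15870

-0.825 1.159 0.953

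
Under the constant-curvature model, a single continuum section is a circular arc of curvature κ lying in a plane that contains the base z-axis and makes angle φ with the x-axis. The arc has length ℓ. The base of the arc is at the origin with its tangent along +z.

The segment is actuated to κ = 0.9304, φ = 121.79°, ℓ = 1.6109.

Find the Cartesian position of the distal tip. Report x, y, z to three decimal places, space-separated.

-0.525 0.848 1.072

θ = κ·ℓ = 0.9304 × 1.6109 = 1.49878 rad
ρ = (1 − cos θ)/κ = (1 − 0.07195)/0.9304 = 0.99747
z = sin θ / κ = 0.99741/0.9304 = 1.07202
x = ρ cos φ = 0.99747 × cos(121.79°) = -0.52548
y = ρ sin φ = 0.99747 × sin(121.79°) = 0.84784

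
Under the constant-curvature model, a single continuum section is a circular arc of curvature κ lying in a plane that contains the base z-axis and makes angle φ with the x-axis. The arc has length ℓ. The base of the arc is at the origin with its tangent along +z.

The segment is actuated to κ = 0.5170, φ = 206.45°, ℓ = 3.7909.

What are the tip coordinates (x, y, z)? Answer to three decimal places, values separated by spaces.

-2.389 -1.188 1.790

θ = κ·ℓ = 0.5170 × 3.7909 = 1.95990 rad
ρ = (1 − cos θ)/κ = (1 − -0.37935)/0.5170 = 2.66800
z = sin θ / κ = 0.92525/0.5170 = 1.78965
x = ρ cos φ = 2.66800 × cos(206.45°) = -2.38872
y = ρ sin φ = 2.66800 × sin(206.45°) = -1.18837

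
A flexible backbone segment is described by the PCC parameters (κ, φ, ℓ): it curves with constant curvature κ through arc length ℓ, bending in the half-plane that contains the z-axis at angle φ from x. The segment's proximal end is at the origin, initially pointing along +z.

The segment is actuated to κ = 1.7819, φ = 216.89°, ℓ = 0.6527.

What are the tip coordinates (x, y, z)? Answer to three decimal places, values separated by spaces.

θ = κ·ℓ = 1.7819 × 0.6527 = 1.16305 rad
ρ = (1 − cos θ)/κ = (1 − 0.39654)/1.7819 = 0.33866
z = sin θ / κ = 0.91802/1.7819 = 0.51519
x = ρ cos φ = 0.33866 × cos(216.89°) = -0.27086
y = ρ sin φ = 0.33866 × sin(216.89°) = -0.20329

-0.271 -0.203 0.515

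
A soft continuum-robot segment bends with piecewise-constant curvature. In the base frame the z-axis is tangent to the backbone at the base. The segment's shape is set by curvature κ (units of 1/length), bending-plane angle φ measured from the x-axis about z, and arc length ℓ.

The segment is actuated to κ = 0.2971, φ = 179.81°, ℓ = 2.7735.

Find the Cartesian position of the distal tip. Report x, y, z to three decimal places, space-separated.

-1.079 0.004 2.470

θ = κ·ℓ = 0.2971 × 2.7735 = 0.82401 rad
ρ = (1 − cos θ)/κ = (1 − 0.67929)/0.2971 = 1.07948
z = sin θ / κ = 0.73387/0.2971 = 2.47012
x = ρ cos φ = 1.07948 × cos(179.81°) = -1.07948
y = ρ sin φ = 1.07948 × sin(179.81°) = 0.00358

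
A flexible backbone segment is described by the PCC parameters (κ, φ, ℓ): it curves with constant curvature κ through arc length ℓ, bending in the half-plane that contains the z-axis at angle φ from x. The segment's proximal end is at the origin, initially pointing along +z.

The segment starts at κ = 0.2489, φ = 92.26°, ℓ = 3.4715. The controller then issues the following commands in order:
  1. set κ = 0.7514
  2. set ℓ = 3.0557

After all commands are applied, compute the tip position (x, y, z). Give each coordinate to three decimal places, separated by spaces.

initial: κ=0.2489, φ=92.26°, ℓ=3.4715
cmd 1: set κ=0.7514 → (κ,φ,ℓ)=(0.7514,92.26°,3.4715) → tip=(-0.0977,2.4751,0.6764)
cmd 2: set ℓ=3.0557 → (κ,φ,ℓ)=(0.7514,92.26°,3.0557) → tip=(-0.0873,2.2119,0.9959)

-0.087 2.212 0.996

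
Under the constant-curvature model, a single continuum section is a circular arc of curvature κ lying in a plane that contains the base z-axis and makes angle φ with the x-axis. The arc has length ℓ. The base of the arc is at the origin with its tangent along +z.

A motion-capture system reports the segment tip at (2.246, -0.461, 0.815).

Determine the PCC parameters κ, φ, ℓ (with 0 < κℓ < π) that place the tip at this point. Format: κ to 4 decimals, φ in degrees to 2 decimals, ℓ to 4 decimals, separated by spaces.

ρ = √(x²+y²) = √(2.246² + -0.461²) = 2.29282
φ = atan2(y, x) mod 360° = atan2(-0.461, 2.246) = 348.4009°
|p|² = ρ² + z² = 2.29282² + 0.815² = 5.92126
κ = 2ρ / |p|² = 2×2.29282 / 5.92126 = 0.77444
θ = 2·atan2(ρ, z) = 2·atan2(2.29282, 0.815) = 2.45854 rad
ℓ = θ/κ = 2.45854/0.77444 = 3.17461

0.7744 348.40 3.1746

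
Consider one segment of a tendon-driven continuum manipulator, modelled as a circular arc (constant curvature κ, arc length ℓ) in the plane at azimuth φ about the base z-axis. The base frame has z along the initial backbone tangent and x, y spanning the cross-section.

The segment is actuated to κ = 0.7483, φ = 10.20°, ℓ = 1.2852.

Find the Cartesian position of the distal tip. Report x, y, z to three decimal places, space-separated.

θ = κ·ℓ = 0.7483 × 1.2852 = 0.96172 rad
ρ = (1 − cos θ)/κ = (1 − 0.57211)/0.7483 = 0.57181
z = sin θ / κ = 0.82017/0.7483 = 1.09605
x = ρ cos φ = 0.57181 × cos(10.20°) = 0.56277
y = ρ sin φ = 0.57181 × sin(10.20°) = 0.10126

0.563 0.101 1.096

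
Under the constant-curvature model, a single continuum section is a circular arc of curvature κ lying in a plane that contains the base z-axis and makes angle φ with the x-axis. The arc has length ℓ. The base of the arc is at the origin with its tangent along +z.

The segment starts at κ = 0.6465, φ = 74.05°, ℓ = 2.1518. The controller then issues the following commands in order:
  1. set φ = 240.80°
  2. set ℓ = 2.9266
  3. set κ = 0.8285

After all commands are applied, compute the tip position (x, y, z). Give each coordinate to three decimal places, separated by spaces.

-1.033 -1.848 0.793

initial: κ=0.6465, φ=74.05°, ℓ=2.1518
cmd 1: set φ=240.80° → (κ,φ,ℓ)=(0.6465,240.80°,2.1518) → tip=(-0.6198,-1.1090,1.5219)
cmd 2: set ℓ=2.9266 → (κ,φ,ℓ)=(0.6465,240.80°,2.9266) → tip=(-0.9929,-1.7766,1.4677)
cmd 3: set κ=0.8285 → (κ,φ,ℓ)=(0.8285,240.80°,2.9266) → tip=(-1.0327,-1.8479,0.7931)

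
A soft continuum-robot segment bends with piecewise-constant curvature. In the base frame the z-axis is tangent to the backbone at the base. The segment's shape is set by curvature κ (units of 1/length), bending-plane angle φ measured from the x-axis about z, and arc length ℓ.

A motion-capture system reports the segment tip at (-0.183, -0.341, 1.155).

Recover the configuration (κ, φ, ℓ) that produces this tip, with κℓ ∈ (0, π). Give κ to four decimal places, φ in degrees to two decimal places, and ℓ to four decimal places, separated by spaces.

0.5216 241.78 1.2396

ρ = √(x²+y²) = √(-0.183² + -0.341²) = 0.38700
φ = atan2(y, x) mod 360° = atan2(-0.341, -0.183) = 241.7795°
|p|² = ρ² + z² = 0.38700² + 1.155² = 1.48379
κ = 2ρ / |p|² = 2×0.38700 / 1.48379 = 0.52164
θ = 2·atan2(ρ, z) = 2·atan2(0.38700, 1.155) = 0.64662 rad
ℓ = θ/κ = 0.64662/0.52164 = 1.23959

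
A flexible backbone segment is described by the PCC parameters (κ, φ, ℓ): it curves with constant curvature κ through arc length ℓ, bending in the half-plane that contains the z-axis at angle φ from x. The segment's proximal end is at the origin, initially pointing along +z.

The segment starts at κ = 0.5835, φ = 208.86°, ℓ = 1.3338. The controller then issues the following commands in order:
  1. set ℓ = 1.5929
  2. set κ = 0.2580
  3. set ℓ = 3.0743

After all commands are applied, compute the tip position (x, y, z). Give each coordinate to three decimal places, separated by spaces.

initial: κ=0.5835, φ=208.86°, ℓ=1.3338
cmd 1: set ℓ=1.5929 → (κ,φ,ℓ)=(0.5835,208.86°,1.5929) → tip=(-0.6030,-0.3323,1.3733)
cmd 2: set κ=0.2580 → (κ,φ,ℓ)=(0.2580,208.86°,1.5929) → tip=(-0.2827,-0.1558,1.5484)
cmd 3: set ℓ=3.0743 → (κ,φ,ℓ)=(0.2580,208.86°,3.0743) → tip=(-1.0130,-0.5583,2.7619)

-1.013 -0.558 2.762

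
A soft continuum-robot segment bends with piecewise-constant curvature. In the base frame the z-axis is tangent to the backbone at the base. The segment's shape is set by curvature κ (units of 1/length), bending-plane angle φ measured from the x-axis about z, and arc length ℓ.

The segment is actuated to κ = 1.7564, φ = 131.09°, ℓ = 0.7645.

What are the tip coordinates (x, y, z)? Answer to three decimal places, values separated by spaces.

-0.290 0.332 0.555

θ = κ·ℓ = 1.7564 × 0.7645 = 1.34277 rad
ρ = (1 − cos θ)/κ = (1 − 0.22606)/1.7564 = 0.44064
z = sin θ / κ = 0.97411/1.7564 = 0.55461
x = ρ cos φ = 0.44064 × cos(131.09°) = -0.28961
y = ρ sin φ = 0.44064 × sin(131.09°) = 0.33210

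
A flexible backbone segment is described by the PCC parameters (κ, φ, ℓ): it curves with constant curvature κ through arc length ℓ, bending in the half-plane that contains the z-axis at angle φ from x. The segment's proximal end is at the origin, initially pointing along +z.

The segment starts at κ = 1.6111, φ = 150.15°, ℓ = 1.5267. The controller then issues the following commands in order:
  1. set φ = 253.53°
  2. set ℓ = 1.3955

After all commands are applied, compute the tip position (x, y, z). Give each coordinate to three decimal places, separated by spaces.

-0.286 -0.968 0.484

initial: κ=1.6111, φ=150.15°, ℓ=1.5267
cmd 1: set φ=253.53° → (κ,φ,ℓ)=(1.6111,253.53°,1.5267) → tip=(-0.3126,-1.0573,0.3912)
cmd 2: set ℓ=1.3955 → (κ,φ,ℓ)=(1.6111,253.53°,1.3955) → tip=(-0.2863,-0.9683,0.4836)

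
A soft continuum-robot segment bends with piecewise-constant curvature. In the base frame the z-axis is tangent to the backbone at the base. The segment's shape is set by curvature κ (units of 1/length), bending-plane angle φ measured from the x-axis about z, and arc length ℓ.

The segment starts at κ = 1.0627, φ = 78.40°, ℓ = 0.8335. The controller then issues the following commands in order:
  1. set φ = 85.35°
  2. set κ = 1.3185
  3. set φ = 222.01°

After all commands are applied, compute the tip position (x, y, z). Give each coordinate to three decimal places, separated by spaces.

initial: κ=1.0627, φ=78.40°, ℓ=0.8335
cmd 1: set φ=85.35° → (κ,φ,ℓ)=(1.0627,85.35°,0.8335) → tip=(0.0280,0.3445,0.7287)
cmd 2: set κ=1.3185 → (κ,φ,ℓ)=(1.3185,85.35°,0.8335) → tip=(0.0335,0.4124,0.6756)
cmd 3: set φ=222.01° → (κ,φ,ℓ)=(1.3185,222.01°,0.8335) → tip=(-0.3074,-0.2769,0.6756)

-0.307 -0.277 0.676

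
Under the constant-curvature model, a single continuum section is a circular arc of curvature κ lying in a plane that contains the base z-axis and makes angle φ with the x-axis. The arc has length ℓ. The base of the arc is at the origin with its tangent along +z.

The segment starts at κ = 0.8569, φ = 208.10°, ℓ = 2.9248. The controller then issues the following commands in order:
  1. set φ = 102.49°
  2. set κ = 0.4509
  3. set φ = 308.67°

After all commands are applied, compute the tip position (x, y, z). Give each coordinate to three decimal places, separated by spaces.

initial: κ=0.8569, φ=208.10°, ℓ=2.9248
cmd 1: set φ=102.49° → (κ,φ,ℓ)=(0.8569,102.49°,2.9248) → tip=(-0.4555,2.0564,0.6925)
cmd 2: set κ=0.4509 → (κ,φ,ℓ)=(0.4509,102.49°,2.9248) → tip=(-0.3600,1.6254,2.1477)
cmd 3: set φ=308.67° → (κ,φ,ℓ)=(0.4509,308.67°,2.9248) → tip=(1.0402,-1.2998,2.1477)

1.040 -1.300 2.148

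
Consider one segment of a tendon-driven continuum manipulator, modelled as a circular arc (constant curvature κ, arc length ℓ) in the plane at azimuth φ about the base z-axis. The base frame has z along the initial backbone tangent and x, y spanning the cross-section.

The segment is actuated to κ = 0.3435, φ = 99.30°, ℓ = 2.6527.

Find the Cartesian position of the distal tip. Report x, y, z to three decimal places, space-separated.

θ = κ·ℓ = 0.3435 × 2.6527 = 0.91120 rad
ρ = (1 − cos θ)/κ = (1 − 0.61280)/0.3435 = 1.12723
z = sin θ / κ = 0.79024/0.3435 = 2.30056
x = ρ cos φ = 1.12723 × cos(99.30°) = -0.18216
y = ρ sin φ = 1.12723 × sin(99.30°) = 1.11241

-0.182 1.112 2.301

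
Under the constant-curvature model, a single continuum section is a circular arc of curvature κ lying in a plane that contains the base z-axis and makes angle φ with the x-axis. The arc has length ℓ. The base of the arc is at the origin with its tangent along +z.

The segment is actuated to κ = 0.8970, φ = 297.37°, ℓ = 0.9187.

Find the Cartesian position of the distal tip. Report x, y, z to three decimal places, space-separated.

θ = κ·ℓ = 0.8970 × 0.9187 = 0.82407 rad
ρ = (1 − cos θ)/κ = (1 − 0.67924)/0.8970 = 0.35760
z = sin θ / κ = 0.73392/0.8970 = 0.81819
x = ρ cos φ = 0.35760 × cos(297.37°) = 0.16440
y = ρ sin φ = 0.35760 × sin(297.37°) = -0.31756

0.164 -0.318 0.818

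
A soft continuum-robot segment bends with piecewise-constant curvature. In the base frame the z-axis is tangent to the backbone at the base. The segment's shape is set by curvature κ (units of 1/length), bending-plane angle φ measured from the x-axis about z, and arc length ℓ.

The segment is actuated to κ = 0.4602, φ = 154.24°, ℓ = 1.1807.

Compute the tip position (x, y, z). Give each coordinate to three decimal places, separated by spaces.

-0.282 0.136 1.123

θ = κ·ℓ = 0.4602 × 1.1807 = 0.54336 rad
ρ = (1 − cos θ)/κ = (1 − 0.85598)/0.4602 = 0.31296
z = sin θ / κ = 0.51701/0.4602 = 1.12345
x = ρ cos φ = 0.31296 × cos(154.24°) = -0.28186
y = ρ sin φ = 0.31296 × sin(154.24°) = 0.13601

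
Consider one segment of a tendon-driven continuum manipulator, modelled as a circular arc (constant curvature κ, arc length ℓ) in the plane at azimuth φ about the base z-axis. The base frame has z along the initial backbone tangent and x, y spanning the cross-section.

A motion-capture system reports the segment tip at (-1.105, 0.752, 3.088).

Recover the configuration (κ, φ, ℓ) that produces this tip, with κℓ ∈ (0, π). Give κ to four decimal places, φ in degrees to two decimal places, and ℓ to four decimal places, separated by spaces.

ρ = √(x²+y²) = √(-1.105² + 0.752²) = 1.33661
φ = atan2(y, x) mod 360° = atan2(0.752, -1.105) = 145.7630°
|p|² = ρ² + z² = 1.33661² + 3.088² = 11.32227
κ = 2ρ / |p|² = 2×1.33661 / 11.32227 = 0.23610
θ = 2·atan2(ρ, z) = 2·atan2(1.33661, 3.088) = 0.81699 rad
ℓ = θ/κ = 0.81699/0.23610 = 3.46029

0.2361 145.76 3.4603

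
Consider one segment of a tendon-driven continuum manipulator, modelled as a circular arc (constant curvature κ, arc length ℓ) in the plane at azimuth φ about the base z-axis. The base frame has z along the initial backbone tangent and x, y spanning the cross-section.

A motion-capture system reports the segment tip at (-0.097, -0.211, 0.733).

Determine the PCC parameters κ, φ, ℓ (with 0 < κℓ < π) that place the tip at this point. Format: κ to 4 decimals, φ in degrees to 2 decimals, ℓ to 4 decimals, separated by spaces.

ρ = √(x²+y²) = √(-0.097² + -0.211²) = 0.23223
φ = atan2(y, x) mod 360° = atan2(-0.211, -0.097) = 245.3110°
|p|² = ρ² + z² = 0.23223² + 0.733² = 0.59122
κ = 2ρ / |p|² = 2×0.23223 / 0.59122 = 0.78559
θ = 2·atan2(ρ, z) = 2·atan2(0.23223, 0.733) = 0.61363 rad
ℓ = θ/κ = 0.61363/0.78559 = 0.78111

0.7856 245.31 0.7811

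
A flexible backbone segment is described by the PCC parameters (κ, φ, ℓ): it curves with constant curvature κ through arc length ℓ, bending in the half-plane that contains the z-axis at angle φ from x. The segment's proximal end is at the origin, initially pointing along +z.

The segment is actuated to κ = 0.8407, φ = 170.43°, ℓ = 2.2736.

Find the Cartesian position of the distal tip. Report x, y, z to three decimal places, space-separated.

θ = κ·ℓ = 0.8407 × 2.2736 = 1.91142 rad
ρ = (1 − cos θ)/κ = (1 − -0.33407)/0.8407 = 1.58686
z = sin θ / κ = 0.94255/0.8407 = 1.12115
x = ρ cos φ = 1.58686 × cos(170.43°) = -1.56477
y = ρ sin φ = 1.58686 × sin(170.43°) = 0.26382

-1.565 0.264 1.121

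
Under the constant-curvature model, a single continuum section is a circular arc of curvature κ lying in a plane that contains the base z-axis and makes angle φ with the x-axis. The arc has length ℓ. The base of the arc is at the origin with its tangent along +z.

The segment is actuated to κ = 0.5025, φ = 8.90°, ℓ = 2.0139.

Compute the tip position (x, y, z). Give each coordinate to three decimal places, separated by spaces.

0.924 0.145 1.687

θ = κ·ℓ = 0.5025 × 2.0139 = 1.01198 rad
ρ = (1 − cos θ)/κ = (1 − 0.53018)/0.5025 = 0.93497
z = sin θ / κ = 0.84789/0.5025 = 1.68733
x = ρ cos φ = 0.93497 × cos(8.90°) = 0.92371
y = ρ sin φ = 0.93497 × sin(8.90°) = 0.14465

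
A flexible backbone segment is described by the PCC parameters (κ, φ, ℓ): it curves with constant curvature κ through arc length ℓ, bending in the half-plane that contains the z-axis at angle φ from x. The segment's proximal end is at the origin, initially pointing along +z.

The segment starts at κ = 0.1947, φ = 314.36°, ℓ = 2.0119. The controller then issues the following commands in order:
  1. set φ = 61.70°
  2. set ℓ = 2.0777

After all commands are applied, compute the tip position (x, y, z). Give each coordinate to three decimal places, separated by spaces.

0.197 0.365 2.021

initial: κ=0.1947, φ=314.36°, ℓ=2.0119
cmd 1: set φ=61.70° → (κ,φ,ℓ)=(0.1947,61.70°,2.0119) → tip=(0.1844,0.3425,1.9608)
cmd 2: set ℓ=2.0777 → (κ,φ,ℓ)=(0.1947,61.70°,2.0777) → tip=(0.1965,0.3650,2.0215)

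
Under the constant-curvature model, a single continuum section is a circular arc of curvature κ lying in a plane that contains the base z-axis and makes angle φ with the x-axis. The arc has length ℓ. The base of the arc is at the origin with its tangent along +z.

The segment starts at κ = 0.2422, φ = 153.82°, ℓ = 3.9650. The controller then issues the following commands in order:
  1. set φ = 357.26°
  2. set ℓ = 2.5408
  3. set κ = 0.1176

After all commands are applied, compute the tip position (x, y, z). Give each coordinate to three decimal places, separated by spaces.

initial: κ=0.2422, φ=153.82°, ℓ=3.9650
cmd 1: set φ=357.26° → (κ,φ,ℓ)=(0.2422,357.26°,3.9650) → tip=(1.7599,-0.0842,3.3831)
cmd 2: set ℓ=2.5408 → (κ,φ,ℓ)=(0.2422,357.26°,2.5408) → tip=(0.7566,-0.0362,2.3834)
cmd 3: set κ=0.1176 → (κ,φ,ℓ)=(0.1176,357.26°,2.5408) → tip=(0.3763,-0.0180,2.5032)

0.376 -0.018 2.503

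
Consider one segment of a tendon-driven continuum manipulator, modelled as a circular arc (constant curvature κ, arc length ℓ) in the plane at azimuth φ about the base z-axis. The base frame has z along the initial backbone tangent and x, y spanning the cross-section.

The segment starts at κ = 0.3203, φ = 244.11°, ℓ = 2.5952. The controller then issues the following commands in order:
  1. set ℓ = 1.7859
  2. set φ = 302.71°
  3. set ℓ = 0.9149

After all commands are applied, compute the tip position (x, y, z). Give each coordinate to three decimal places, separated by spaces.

initial: κ=0.3203, φ=244.11°, ℓ=2.5952
cmd 1: set ℓ=1.7859 → (κ,φ,ℓ)=(0.3203,244.11°,1.7859) → tip=(-0.2170,-0.4471,1.6901)
cmd 2: set φ=302.71° → (κ,φ,ℓ)=(0.3203,302.71°,1.7859) → tip=(0.2686,-0.4182,1.6901)
cmd 3: set ℓ=0.9149 → (κ,φ,ℓ)=(0.3203,302.71°,0.9149) → tip=(0.0719,-0.1120,0.9019)

0.072 -0.112 0.902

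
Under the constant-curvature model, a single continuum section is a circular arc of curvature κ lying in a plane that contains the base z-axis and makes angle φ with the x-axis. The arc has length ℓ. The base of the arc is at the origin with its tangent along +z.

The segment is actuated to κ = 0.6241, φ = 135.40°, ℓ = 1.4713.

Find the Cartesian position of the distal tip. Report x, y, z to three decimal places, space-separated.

θ = κ·ℓ = 0.6241 × 1.4713 = 0.91824 rad
ρ = (1 − cos θ)/κ = (1 − 0.60722)/0.6241 = 0.62935
z = sin θ / κ = 0.79453/0.6241 = 1.27309
x = ρ cos φ = 0.62935 × cos(135.40°) = -0.44812
y = ρ sin φ = 0.62935 × sin(135.40°) = 0.44190

-0.448 0.442 1.273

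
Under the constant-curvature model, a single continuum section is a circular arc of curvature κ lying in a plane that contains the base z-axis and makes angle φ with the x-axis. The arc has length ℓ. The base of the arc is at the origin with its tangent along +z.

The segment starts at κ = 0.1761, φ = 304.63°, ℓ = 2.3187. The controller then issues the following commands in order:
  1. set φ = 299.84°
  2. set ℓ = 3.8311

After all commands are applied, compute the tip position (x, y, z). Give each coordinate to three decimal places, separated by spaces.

initial: κ=0.1761, φ=304.63°, ℓ=2.3187
cmd 1: set φ=299.84° → (κ,φ,ℓ)=(0.1761,299.84°,2.3187) → tip=(0.2323,-0.4050,2.2548)
cmd 2: set ℓ=3.8311 → (κ,φ,ℓ)=(0.1761,299.84°,3.8311) → tip=(0.6190,-1.0791,3.5470)

0.619 -1.079 3.547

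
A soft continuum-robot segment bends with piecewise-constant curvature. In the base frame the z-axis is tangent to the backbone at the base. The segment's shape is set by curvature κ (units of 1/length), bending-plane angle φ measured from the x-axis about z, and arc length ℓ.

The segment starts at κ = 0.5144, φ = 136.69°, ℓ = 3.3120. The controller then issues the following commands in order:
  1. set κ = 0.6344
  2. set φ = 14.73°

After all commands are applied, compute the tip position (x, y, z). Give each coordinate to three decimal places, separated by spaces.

initial: κ=0.5144, φ=136.69°, ℓ=3.3120
cmd 1: set κ=0.6344 → (κ,φ,ℓ)=(0.6344,136.69°,3.3120) → tip=(-1.7272,1.6282,1.3598)
cmd 2: set φ=14.73° → (κ,φ,ℓ)=(0.6344,14.73°,3.3120) → tip=(2.2956,0.6035,1.3598)

2.296 0.604 1.360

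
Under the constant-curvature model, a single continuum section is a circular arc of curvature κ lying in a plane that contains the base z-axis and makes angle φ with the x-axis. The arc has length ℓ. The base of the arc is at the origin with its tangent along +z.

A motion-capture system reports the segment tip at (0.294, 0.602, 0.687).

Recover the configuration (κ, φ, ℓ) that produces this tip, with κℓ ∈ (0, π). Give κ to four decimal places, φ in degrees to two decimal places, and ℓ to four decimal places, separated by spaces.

1.4551 63.97 1.0622

ρ = √(x²+y²) = √(0.294² + 0.602²) = 0.66996
φ = atan2(y, x) mod 360° = atan2(0.602, 0.294) = 63.9704°
|p|² = ρ² + z² = 0.66996² + 0.687² = 0.92081
κ = 2ρ / |p|² = 2×0.66996 / 0.92081 = 1.45514
θ = 2·atan2(ρ, z) = 2·atan2(0.66996, 0.687) = 1.54568 rad
ℓ = θ/κ = 1.54568/1.45514 = 1.06221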